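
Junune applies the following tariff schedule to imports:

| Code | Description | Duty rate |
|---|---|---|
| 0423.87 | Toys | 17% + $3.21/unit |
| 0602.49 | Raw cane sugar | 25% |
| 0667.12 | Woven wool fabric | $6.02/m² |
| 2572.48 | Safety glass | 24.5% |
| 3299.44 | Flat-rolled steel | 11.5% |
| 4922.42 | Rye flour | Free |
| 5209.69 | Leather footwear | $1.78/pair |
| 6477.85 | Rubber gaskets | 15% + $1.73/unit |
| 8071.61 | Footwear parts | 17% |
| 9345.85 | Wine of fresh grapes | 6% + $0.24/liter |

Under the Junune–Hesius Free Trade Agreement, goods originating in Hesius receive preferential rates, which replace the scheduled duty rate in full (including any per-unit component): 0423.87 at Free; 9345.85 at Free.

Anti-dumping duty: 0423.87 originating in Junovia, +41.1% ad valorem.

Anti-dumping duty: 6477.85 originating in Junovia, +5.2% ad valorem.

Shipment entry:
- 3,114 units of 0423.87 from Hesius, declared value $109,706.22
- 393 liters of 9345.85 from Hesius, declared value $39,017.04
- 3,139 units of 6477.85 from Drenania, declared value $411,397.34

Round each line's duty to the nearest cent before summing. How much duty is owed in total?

Line 1 (0423.87, Hesius, 3,114 units, $109,706.22):
Base rate for 0423.87 is 17% + $3.21/unit.
Origin Hesius qualifies under the Junune–Hesius agreement and 0423.87 is covered: preferential rate Free applies instead.
The additional-duty order on 0423.87 targets Junovia, not Hesius; it does not apply.
Duty = $109,706.22 × 0% = $0.00.
Line 2 (9345.85, Hesius, 393 liters, $39,017.04):
Base rate for 9345.85 is 6% + $0.24/liter.
Origin Hesius qualifies under the Junune–Hesius agreement and 9345.85 is covered: preferential rate Free applies instead.
Duty = $39,017.04 × 0% = $0.00.
Line 3 (6477.85, Drenania, 3,139 units, $411,397.34):
Base rate for 6477.85 is 15% + $1.73/unit.
The additional-duty order on 6477.85 targets Junovia, not Drenania; it does not apply.
Duty = $411,397.34 × 15% + 3,139 × $1.73 = $67,140.07.
Total = $0.00 + $0.00 + $67,140.07 = $67,140.07.

$67,140.07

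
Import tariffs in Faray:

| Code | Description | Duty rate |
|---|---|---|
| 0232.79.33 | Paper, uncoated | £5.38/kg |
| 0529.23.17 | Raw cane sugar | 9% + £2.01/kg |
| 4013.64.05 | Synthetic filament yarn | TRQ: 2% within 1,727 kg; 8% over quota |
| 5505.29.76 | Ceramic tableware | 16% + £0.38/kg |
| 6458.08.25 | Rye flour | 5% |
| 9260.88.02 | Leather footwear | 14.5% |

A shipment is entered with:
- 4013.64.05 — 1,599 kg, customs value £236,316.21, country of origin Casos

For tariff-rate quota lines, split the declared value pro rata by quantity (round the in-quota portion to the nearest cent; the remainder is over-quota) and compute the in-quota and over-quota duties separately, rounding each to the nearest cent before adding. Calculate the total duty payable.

£4,726.32

Line 1 (4013.64.05, Casos, 1,599 kg, £236,316.21):
Code 4013.64.05 is under a tariff-rate quota (threshold 1,727 kg). Quantity 1,599 kg is within the quota, so the in-quota rate 2% applies to the full value.
Duty = £236,316.21 × 2% = £4,726.32.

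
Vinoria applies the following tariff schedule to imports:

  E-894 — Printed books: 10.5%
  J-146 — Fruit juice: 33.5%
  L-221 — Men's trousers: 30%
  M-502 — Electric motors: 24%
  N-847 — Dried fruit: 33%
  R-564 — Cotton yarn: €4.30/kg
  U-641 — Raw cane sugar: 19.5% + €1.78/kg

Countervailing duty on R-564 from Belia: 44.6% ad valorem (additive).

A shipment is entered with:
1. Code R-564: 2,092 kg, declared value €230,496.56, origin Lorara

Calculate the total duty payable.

€8,995.60

Line 1 (R-564, Lorara, 2,092 kg, €230,496.56):
Base rate for R-564 is €4.30/kg.
The additional-duty order on R-564 targets Belia, not Lorara; it does not apply.
Duty = 2,092 × €4.30 = €8,995.60.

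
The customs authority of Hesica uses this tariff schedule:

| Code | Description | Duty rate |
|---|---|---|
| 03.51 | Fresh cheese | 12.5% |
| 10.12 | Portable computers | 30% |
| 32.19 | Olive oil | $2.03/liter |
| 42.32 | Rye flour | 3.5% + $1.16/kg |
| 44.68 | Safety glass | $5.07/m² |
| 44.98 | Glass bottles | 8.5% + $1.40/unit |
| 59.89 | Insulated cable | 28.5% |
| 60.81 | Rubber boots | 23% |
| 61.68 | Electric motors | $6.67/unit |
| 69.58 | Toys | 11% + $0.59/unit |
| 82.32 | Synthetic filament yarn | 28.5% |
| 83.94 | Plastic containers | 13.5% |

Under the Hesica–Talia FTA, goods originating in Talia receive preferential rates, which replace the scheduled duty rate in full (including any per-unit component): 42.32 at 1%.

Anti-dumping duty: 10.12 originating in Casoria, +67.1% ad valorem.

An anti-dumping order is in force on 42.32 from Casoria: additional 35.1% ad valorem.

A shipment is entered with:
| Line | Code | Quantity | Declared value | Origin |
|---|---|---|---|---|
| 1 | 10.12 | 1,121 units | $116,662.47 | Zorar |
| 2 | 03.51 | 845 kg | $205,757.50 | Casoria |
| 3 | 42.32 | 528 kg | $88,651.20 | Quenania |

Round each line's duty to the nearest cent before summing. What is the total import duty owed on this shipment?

Line 1 (10.12, Zorar, 1,121 units, $116,662.47):
Base rate for 10.12 is 30%.
The additional-duty order on 10.12 targets Casoria, not Zorar; it does not apply.
Duty = $116,662.47 × 30% = $34,998.74.
Line 2 (03.51, Casoria, 845 kg, $205,757.50):
Base rate for 03.51 is 12.5%.
Duty = $205,757.50 × 12.5% = $25,719.69.
Line 3 (42.32, Quenania, 528 kg, $88,651.20):
Base rate for 42.32 is 3.5% + $1.16/kg.
42.32 has an FTA preferential rate, but origin Quenania is not Talia; base rate stands.
The additional-duty order on 42.32 targets Casoria, not Quenania; it does not apply.
Duty = $88,651.20 × 3.5% + 528 × $1.16 = $3,715.27.
Total = $34,998.74 + $25,719.69 + $3,715.27 = $64,433.70.

$64,433.70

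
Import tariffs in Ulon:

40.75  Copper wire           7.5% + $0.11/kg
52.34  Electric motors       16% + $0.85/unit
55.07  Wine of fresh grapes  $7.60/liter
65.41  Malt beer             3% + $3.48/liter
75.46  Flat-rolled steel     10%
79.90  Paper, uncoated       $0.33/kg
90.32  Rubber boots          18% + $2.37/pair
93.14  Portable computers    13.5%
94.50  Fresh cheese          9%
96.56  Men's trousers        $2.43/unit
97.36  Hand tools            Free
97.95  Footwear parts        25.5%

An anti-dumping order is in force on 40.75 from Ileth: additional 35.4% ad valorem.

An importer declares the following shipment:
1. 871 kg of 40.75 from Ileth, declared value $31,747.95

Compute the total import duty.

Line 1 (40.75, Ileth, 871 kg, $31,747.95):
Base rate for 40.75 is 7.5% + $0.11/kg.
Additional duty on 40.75 from Ileth: +35.4%. Applied ad valorem rate: 7.5% + 35.4% = 42.9%.
Duty = $31,747.95 × 42.9% + 871 × $0.11 = $13,715.68.

$13,715.68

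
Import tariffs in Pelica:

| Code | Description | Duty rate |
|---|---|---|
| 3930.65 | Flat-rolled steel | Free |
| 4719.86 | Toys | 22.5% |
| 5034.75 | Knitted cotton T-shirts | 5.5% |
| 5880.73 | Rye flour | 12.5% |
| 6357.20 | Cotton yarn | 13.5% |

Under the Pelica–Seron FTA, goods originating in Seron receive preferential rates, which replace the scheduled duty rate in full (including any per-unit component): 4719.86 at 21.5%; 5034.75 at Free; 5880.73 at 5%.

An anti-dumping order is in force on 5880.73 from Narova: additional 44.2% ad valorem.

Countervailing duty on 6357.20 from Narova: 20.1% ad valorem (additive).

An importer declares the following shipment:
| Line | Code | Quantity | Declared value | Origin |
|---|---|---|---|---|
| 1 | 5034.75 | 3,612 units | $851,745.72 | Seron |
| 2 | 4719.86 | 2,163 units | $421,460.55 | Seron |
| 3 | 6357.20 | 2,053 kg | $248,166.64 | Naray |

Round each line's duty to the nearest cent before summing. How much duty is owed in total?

Line 1 (5034.75, Seron, 3,612 units, $851,745.72):
Base rate for 5034.75 is 5.5%.
Origin Seron qualifies under the Pelica–Seron agreement and 5034.75 is covered: preferential rate Free applies instead.
Duty = $851,745.72 × 0% = $0.00.
Line 2 (4719.86, Seron, 2,163 units, $421,460.55):
Base rate for 4719.86 is 22.5%.
Origin Seron qualifies under the Pelica–Seron agreement and 4719.86 is covered: preferential rate 21.5% applies instead.
Duty = $421,460.55 × 21.5% = $90,614.02.
Line 3 (6357.20, Naray, 2,053 kg, $248,166.64):
Base rate for 6357.20 is 13.5%.
The additional-duty order on 6357.20 targets Narova, not Naray; it does not apply.
Duty = $248,166.64 × 13.5% = $33,502.50.
Total = $0.00 + $90,614.02 + $33,502.50 = $124,116.52.

$124,116.52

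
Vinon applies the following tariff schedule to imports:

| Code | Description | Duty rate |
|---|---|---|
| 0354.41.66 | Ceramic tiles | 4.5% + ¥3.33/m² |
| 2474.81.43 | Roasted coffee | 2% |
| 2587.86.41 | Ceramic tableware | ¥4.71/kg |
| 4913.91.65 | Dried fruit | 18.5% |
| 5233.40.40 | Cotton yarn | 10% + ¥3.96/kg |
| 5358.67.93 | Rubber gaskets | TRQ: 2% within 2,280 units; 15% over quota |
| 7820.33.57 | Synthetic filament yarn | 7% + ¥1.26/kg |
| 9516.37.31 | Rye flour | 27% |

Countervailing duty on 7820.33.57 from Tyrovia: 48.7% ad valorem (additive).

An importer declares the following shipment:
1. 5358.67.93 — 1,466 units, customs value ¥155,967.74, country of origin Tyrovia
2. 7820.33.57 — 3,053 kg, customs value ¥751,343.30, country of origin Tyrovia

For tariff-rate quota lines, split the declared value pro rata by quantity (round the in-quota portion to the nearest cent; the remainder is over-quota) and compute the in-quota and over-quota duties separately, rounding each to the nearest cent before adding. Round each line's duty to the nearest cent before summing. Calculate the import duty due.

Line 1 (5358.67.93, Tyrovia, 1,466 units, ¥155,967.74):
Code 5358.67.93 is under a tariff-rate quota (threshold 2,280 units). Quantity 1,466 units is within the quota, so the in-quota rate 2% applies to the full value.
Duty = ¥155,967.74 × 2% = ¥3,119.35.
Line 2 (7820.33.57, Tyrovia, 3,053 kg, ¥751,343.30):
Base rate for 7820.33.57 is 7% + ¥1.26/kg.
Additional duty on 7820.33.57 from Tyrovia: +48.7%. Applied ad valorem rate: 7% + 48.7% = 55.7%.
Duty = ¥751,343.30 × 55.7% + 3,053 × ¥1.26 = ¥422,345.00.
Total = ¥3,119.35 + ¥422,345.00 = ¥425,464.35.

¥425,464.35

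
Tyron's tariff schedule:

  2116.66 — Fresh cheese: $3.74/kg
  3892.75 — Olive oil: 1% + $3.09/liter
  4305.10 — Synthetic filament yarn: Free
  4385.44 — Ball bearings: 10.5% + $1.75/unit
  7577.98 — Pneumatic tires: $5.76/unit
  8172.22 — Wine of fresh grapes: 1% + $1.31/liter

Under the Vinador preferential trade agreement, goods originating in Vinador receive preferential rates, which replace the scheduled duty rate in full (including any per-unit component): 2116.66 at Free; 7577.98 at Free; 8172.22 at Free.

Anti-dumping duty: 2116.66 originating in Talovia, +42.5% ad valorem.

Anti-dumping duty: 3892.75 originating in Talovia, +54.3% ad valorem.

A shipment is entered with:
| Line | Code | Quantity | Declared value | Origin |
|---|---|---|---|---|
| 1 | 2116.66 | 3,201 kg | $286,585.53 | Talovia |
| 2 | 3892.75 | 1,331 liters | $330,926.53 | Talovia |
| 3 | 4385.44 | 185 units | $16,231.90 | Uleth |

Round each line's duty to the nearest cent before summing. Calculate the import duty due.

Line 1 (2116.66, Talovia, 3,201 kg, $286,585.53):
Base rate for 2116.66 is $3.74/kg.
2116.66 has an FTA preferential rate, but origin Talovia is not Vinador; base rate stands.
Additional duty on 2116.66 from Talovia: +42.5% ad valorem. Applied ad valorem rate = 42.5%.
Duty = $286,585.53 × 42.5% + 3,201 × $3.74 = $133,770.59.
Line 2 (3892.75, Talovia, 1,331 liters, $330,926.53):
Base rate for 3892.75 is 1% + $3.09/liter.
Additional duty on 3892.75 from Talovia: +54.3%. Applied ad valorem rate: 1% + 54.3% = 55.3%.
Duty = $330,926.53 × 55.3% + 1,331 × $3.09 = $187,115.16.
Line 3 (4385.44, Uleth, 185 units, $16,231.90):
Base rate for 4385.44 is 10.5% + $1.75/unit.
Duty = $16,231.90 × 10.5% + 185 × $1.75 = $2,028.10.
Total = $133,770.59 + $187,115.16 + $2,028.10 = $322,913.85.

$322,913.85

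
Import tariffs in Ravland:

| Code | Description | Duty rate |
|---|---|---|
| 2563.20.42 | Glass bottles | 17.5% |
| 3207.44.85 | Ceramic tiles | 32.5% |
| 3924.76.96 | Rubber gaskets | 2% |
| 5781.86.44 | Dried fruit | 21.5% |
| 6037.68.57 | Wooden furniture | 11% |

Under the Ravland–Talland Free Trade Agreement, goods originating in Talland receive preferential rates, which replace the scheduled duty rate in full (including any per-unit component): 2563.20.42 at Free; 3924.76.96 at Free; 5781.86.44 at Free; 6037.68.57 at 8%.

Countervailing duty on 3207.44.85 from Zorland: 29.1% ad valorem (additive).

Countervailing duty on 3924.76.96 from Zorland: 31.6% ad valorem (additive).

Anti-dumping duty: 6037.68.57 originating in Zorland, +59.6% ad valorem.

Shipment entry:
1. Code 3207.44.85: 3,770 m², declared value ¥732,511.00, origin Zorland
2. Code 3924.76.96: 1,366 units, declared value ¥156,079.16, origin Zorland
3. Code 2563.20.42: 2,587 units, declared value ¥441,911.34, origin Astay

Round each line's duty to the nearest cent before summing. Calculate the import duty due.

Line 1 (3207.44.85, Zorland, 3,770 m², ¥732,511.00):
Base rate for 3207.44.85 is 32.5%.
Additional duty on 3207.44.85 from Zorland: +29.1%. Applied ad valorem rate: 32.5% + 29.1% = 61.6%.
Duty = ¥732,511.00 × 61.6% = ¥451,226.78.
Line 2 (3924.76.96, Zorland, 1,366 units, ¥156,079.16):
Base rate for 3924.76.96 is 2%.
3924.76.96 has an FTA preferential rate, but origin Zorland is not Talland; base rate stands.
Additional duty on 3924.76.96 from Zorland: +31.6%. Applied ad valorem rate: 2% + 31.6% = 33.6%.
Duty = ¥156,079.16 × 33.6% = ¥52,442.60.
Line 3 (2563.20.42, Astay, 2,587 units, ¥441,911.34):
Base rate for 2563.20.42 is 17.5%.
2563.20.42 has an FTA preferential rate, but origin Astay is not Talland; base rate stands.
Duty = ¥441,911.34 × 17.5% = ¥77,334.48.
Total = ¥451,226.78 + ¥52,442.60 + ¥77,334.48 = ¥581,003.86.

¥581,003.86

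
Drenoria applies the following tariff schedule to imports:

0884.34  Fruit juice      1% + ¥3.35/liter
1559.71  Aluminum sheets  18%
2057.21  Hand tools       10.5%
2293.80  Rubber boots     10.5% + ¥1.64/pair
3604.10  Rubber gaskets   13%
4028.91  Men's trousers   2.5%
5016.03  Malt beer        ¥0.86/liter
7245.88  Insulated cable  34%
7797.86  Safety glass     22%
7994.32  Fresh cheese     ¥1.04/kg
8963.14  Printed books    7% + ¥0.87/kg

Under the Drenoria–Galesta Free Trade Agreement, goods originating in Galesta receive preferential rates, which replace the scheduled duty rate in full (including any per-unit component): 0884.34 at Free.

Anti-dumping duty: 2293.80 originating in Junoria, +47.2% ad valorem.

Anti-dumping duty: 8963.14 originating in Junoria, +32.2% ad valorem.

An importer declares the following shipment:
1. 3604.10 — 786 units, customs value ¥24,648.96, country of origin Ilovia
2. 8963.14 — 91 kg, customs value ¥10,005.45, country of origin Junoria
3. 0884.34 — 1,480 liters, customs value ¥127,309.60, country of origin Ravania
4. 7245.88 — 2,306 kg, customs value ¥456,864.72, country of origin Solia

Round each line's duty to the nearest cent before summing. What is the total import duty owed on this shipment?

Line 1 (3604.10, Ilovia, 786 units, ¥24,648.96):
Base rate for 3604.10 is 13%.
Duty = ¥24,648.96 × 13% = ¥3,204.36.
Line 2 (8963.14, Junoria, 91 kg, ¥10,005.45):
Base rate for 8963.14 is 7% + ¥0.87/kg.
Additional duty on 8963.14 from Junoria: +32.2%. Applied ad valorem rate: 7% + 32.2% = 39.2%.
Duty = ¥10,005.45 × 39.2% + 91 × ¥0.87 = ¥4,001.31.
Line 3 (0884.34, Ravania, 1,480 liters, ¥127,309.60):
Base rate for 0884.34 is 1% + ¥3.35/liter.
0884.34 has an FTA preferential rate, but origin Ravania is not Galesta; base rate stands.
Duty = ¥127,309.60 × 1% + 1,480 × ¥3.35 = ¥6,231.10.
Line 4 (7245.88, Solia, 2,306 kg, ¥456,864.72):
Base rate for 7245.88 is 34%.
Duty = ¥456,864.72 × 34% = ¥155,334.00.
Total = ¥3,204.36 + ¥4,001.31 + ¥6,231.10 + ¥155,334.00 = ¥168,770.77.

¥168,770.77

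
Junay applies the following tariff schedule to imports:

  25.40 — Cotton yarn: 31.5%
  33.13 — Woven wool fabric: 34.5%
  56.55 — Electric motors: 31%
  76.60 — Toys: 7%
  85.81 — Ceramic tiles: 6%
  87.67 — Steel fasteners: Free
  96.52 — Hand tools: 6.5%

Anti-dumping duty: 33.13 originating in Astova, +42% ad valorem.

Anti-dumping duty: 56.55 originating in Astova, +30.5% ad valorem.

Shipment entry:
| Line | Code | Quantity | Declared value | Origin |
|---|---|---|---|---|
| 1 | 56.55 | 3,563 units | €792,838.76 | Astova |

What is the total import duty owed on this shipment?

Line 1 (56.55, Astova, 3,563 units, €792,838.76):
Base rate for 56.55 is 31%.
Additional duty on 56.55 from Astova: +30.5%. Applied ad valorem rate: 31% + 30.5% = 61.5%.
Duty = €792,838.76 × 61.5% = €487,595.84.

€487,595.84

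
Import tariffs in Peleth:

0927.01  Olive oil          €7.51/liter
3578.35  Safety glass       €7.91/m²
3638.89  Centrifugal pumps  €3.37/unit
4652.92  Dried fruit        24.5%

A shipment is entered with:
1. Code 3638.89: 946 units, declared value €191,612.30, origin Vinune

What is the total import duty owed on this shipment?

€3,188.02

Line 1 (3638.89, Vinune, 946 units, €191,612.30):
Base rate for 3638.89 is €3.37/unit.
Duty = 946 × €3.37 = €3,188.02.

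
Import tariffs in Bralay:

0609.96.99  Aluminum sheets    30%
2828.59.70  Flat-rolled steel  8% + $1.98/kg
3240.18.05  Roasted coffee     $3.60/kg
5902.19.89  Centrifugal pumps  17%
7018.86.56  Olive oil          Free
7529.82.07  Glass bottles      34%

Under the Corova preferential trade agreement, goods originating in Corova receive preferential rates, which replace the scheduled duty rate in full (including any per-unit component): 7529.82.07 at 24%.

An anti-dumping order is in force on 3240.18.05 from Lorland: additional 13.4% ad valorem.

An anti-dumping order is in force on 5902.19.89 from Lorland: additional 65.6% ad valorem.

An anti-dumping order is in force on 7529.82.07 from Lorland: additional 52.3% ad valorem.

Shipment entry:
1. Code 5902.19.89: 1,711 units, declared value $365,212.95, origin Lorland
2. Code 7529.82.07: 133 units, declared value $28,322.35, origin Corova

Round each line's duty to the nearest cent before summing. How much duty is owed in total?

Line 1 (5902.19.89, Lorland, 1,711 units, $365,212.95):
Base rate for 5902.19.89 is 17%.
Additional duty on 5902.19.89 from Lorland: +65.6%. Applied ad valorem rate: 17% + 65.6% = 82.6%.
Duty = $365,212.95 × 82.6% = $301,665.90.
Line 2 (7529.82.07, Corova, 133 units, $28,322.35):
Base rate for 7529.82.07 is 34%.
Origin Corova qualifies under the Bralay–Corova agreement and 7529.82.07 is covered: preferential rate 24% applies instead.
The additional-duty order on 7529.82.07 targets Lorland, not Corova; it does not apply.
Duty = $28,322.35 × 24% = $6,797.36.
Total = $301,665.90 + $6,797.36 = $308,463.26.

$308,463.26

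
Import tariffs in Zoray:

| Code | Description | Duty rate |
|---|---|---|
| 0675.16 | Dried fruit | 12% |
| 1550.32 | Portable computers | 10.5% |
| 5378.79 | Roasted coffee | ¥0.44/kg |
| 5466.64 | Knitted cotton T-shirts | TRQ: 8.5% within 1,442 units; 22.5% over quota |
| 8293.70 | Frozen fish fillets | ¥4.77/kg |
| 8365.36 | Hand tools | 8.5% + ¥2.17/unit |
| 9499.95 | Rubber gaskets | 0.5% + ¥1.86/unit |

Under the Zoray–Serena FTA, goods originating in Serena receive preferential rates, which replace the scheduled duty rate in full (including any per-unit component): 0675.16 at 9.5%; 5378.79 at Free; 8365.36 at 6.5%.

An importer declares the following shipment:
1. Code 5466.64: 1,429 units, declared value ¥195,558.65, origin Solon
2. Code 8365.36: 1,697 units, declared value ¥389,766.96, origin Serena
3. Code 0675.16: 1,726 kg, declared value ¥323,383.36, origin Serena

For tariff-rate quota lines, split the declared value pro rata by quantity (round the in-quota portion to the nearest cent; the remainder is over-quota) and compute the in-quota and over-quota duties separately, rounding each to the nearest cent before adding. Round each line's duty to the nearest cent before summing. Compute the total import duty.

Line 1 (5466.64, Solon, 1,429 units, ¥195,558.65):
Code 5466.64 is under a tariff-rate quota (threshold 1,442 units). Quantity 1,429 units is within the quota, so the in-quota rate 8.5% applies to the full value.
Duty = ¥195,558.65 × 8.5% = ¥16,622.49.
Line 2 (8365.36, Serena, 1,697 units, ¥389,766.96):
Base rate for 8365.36 is 8.5% + ¥2.17/unit.
Origin Serena qualifies under the Zoray–Serena agreement and 8365.36 is covered: preferential rate 6.5% applies instead.
Duty = ¥389,766.96 × 6.5% = ¥25,334.85.
Line 3 (0675.16, Serena, 1,726 kg, ¥323,383.36):
Base rate for 0675.16 is 12%.
Origin Serena qualifies under the Zoray–Serena agreement and 0675.16 is covered: preferential rate 9.5% applies instead.
Duty = ¥323,383.36 × 9.5% = ¥30,721.42.
Total = ¥16,622.49 + ¥25,334.85 + ¥30,721.42 = ¥72,678.76.

¥72,678.76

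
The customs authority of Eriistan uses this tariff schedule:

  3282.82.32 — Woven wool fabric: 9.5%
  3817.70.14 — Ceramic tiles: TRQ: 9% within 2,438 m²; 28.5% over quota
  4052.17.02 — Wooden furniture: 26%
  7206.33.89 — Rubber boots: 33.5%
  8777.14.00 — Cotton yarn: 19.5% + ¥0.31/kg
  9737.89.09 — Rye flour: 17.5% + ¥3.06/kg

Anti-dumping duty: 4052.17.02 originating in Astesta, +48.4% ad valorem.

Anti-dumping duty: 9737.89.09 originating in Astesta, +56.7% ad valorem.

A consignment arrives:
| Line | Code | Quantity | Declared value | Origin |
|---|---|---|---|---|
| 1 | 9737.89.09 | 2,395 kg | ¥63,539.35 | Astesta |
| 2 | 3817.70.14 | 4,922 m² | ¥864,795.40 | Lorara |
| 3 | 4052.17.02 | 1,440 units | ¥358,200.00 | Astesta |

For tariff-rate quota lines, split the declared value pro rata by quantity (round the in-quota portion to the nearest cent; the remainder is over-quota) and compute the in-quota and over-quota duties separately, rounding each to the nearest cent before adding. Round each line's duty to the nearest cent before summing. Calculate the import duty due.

¥483,912.85

Line 1 (9737.89.09, Astesta, 2,395 kg, ¥63,539.35):
Base rate for 9737.89.09 is 17.5% + ¥3.06/kg.
Additional duty on 9737.89.09 from Astesta: +56.7%. Applied ad valorem rate: 17.5% + 56.7% = 74.2%.
Duty = ¥63,539.35 × 74.2% + 2,395 × ¥3.06 = ¥54,474.90.
Line 2 (3817.70.14, Lorara, 4,922 m², ¥864,795.40):
Code 3817.70.14 is under a tariff-rate quota (threshold 2,438 m²). In-quota: 2,438 m² at 9%; over-quota: 2,484 m² at 28.5%.
Pro-rata value split: in-quota = ¥864,795.40 × 2,438/4,922 = ¥428,356.60; over-quota = ¥864,795.40 − ¥428,356.60 = ¥436,438.80.
In-quota duty = ¥428,356.60 × 9% = ¥38,552.09. Over-quota duty = ¥436,438.80 × 28.5% = ¥124,385.06.
Line duty = ¥38,552.09 + ¥124,385.06 = ¥162,937.15.
Line 3 (4052.17.02, Astesta, 1,440 units, ¥358,200.00):
Base rate for 4052.17.02 is 26%.
Additional duty on 4052.17.02 from Astesta: +48.4%. Applied ad valorem rate: 26% + 48.4% = 74.4%.
Duty = ¥358,200.00 × 74.4% = ¥266,500.80.
Total = ¥54,474.90 + ¥162,937.15 + ¥266,500.80 = ¥483,912.85.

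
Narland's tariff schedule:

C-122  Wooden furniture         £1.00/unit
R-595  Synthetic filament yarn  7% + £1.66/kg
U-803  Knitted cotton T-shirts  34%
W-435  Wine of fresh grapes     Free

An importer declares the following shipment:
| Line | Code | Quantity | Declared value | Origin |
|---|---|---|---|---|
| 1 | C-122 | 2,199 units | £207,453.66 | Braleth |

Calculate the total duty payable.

Line 1 (C-122, Braleth, 2,199 units, £207,453.66):
Base rate for C-122 is £1.00/unit.
Duty = 2,199 × £1.00 = £2,199.00.

£2,199.00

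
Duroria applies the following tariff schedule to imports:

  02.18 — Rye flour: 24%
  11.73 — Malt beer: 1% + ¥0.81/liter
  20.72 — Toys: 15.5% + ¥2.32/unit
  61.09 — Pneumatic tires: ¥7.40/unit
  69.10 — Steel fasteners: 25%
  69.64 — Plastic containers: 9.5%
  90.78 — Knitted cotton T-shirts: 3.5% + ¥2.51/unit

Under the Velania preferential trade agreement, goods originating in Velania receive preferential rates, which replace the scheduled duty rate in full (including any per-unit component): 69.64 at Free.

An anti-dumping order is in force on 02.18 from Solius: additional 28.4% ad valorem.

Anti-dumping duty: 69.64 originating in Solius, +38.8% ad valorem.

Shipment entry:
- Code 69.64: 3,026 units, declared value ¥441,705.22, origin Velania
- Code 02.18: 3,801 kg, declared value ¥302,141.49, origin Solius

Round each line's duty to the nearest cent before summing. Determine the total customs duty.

Line 1 (69.64, Velania, 3,026 units, ¥441,705.22):
Base rate for 69.64 is 9.5%.
Origin Velania qualifies under the Duroria–Velania agreement and 69.64 is covered: preferential rate Free applies instead.
The additional-duty order on 69.64 targets Solius, not Velania; it does not apply.
Duty = ¥441,705.22 × 0% = ¥0.00.
Line 2 (02.18, Solius, 3,801 kg, ¥302,141.49):
Base rate for 02.18 is 24%.
Additional duty on 02.18 from Solius: +28.4%. Applied ad valorem rate: 24% + 28.4% = 52.4%.
Duty = ¥302,141.49 × 52.4% = ¥158,322.14.
Total = ¥0.00 + ¥158,322.14 = ¥158,322.14.

¥158,322.14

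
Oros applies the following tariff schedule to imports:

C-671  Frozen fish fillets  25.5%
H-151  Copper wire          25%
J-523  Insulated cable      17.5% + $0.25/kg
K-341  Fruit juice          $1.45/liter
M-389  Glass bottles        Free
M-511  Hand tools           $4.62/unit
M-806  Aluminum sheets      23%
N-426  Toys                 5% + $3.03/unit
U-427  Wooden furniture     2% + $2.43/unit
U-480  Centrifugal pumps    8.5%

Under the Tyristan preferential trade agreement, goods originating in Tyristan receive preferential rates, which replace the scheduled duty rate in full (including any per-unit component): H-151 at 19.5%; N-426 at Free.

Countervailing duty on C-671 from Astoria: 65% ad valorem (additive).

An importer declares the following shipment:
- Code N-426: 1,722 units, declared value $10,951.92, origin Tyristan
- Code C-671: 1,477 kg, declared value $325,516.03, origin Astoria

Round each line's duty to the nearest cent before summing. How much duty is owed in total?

$294,592.01

Line 1 (N-426, Tyristan, 1,722 units, $10,951.92):
Base rate for N-426 is 5% + $3.03/unit.
Origin Tyristan qualifies under the Oros–Tyristan agreement and N-426 is covered: preferential rate Free applies instead.
Duty = $10,951.92 × 0% = $0.00.
Line 2 (C-671, Astoria, 1,477 kg, $325,516.03):
Base rate for C-671 is 25.5%.
Additional duty on C-671 from Astoria: +65%. Applied ad valorem rate: 25.5% + 65% = 90.5%.
Duty = $325,516.03 × 90.5% = $294,592.01.
Total = $0.00 + $294,592.01 = $294,592.01.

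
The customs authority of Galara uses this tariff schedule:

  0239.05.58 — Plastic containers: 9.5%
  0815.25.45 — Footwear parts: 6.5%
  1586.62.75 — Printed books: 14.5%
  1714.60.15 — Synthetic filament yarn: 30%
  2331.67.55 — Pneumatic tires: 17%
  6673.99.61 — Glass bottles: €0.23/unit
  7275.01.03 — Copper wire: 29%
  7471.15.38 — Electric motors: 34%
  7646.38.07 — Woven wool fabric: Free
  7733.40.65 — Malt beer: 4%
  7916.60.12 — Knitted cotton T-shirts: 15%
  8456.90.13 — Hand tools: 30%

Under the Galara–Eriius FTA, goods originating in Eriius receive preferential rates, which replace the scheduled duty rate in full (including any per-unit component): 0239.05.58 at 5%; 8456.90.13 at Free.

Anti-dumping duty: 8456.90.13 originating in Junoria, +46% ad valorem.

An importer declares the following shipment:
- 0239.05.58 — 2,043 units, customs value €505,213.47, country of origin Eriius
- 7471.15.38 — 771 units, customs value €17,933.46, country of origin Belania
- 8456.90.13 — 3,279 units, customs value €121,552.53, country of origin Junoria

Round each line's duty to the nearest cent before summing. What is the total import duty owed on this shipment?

€123,737.97

Line 1 (0239.05.58, Eriius, 2,043 units, €505,213.47):
Base rate for 0239.05.58 is 9.5%.
Origin Eriius qualifies under the Galara–Eriius agreement and 0239.05.58 is covered: preferential rate 5% applies instead.
Duty = €505,213.47 × 5% = €25,260.67.
Line 2 (7471.15.38, Belania, 771 units, €17,933.46):
Base rate for 7471.15.38 is 34%.
Duty = €17,933.46 × 34% = €6,097.38.
Line 3 (8456.90.13, Junoria, 3,279 units, €121,552.53):
Base rate for 8456.90.13 is 30%.
8456.90.13 has an FTA preferential rate, but origin Junoria is not Eriius; base rate stands.
Additional duty on 8456.90.13 from Junoria: +46%. Applied ad valorem rate: 30% + 46% = 76%.
Duty = €121,552.53 × 76% = €92,379.92.
Total = €25,260.67 + €6,097.38 + €92,379.92 = €123,737.97.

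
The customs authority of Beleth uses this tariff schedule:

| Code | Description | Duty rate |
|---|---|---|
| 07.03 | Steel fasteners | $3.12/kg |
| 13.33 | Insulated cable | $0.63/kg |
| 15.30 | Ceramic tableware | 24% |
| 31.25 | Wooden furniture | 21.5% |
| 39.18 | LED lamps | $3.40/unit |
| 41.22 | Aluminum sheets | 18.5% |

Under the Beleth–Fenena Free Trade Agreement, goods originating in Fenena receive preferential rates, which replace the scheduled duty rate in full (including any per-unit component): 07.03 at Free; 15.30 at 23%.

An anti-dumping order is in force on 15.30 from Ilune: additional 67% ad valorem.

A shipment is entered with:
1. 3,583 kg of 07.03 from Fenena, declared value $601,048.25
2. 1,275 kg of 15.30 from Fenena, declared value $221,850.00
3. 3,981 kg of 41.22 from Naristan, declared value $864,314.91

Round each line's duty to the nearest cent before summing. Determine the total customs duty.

Line 1 (07.03, Fenena, 3,583 kg, $601,048.25):
Base rate for 07.03 is $3.12/kg.
Origin Fenena qualifies under the Beleth–Fenena agreement and 07.03 is covered: preferential rate Free applies instead.
Duty = $601,048.25 × 0% = $0.00.
Line 2 (15.30, Fenena, 1,275 kg, $221,850.00):
Base rate for 15.30 is 24%.
Origin Fenena qualifies under the Beleth–Fenena agreement and 15.30 is covered: preferential rate 23% applies instead.
The additional-duty order on 15.30 targets Ilune, not Fenena; it does not apply.
Duty = $221,850.00 × 23% = $51,025.50.
Line 3 (41.22, Naristan, 3,981 kg, $864,314.91):
Base rate for 41.22 is 18.5%.
Duty = $864,314.91 × 18.5% = $159,898.26.
Total = $0.00 + $51,025.50 + $159,898.26 = $210,923.76.

$210,923.76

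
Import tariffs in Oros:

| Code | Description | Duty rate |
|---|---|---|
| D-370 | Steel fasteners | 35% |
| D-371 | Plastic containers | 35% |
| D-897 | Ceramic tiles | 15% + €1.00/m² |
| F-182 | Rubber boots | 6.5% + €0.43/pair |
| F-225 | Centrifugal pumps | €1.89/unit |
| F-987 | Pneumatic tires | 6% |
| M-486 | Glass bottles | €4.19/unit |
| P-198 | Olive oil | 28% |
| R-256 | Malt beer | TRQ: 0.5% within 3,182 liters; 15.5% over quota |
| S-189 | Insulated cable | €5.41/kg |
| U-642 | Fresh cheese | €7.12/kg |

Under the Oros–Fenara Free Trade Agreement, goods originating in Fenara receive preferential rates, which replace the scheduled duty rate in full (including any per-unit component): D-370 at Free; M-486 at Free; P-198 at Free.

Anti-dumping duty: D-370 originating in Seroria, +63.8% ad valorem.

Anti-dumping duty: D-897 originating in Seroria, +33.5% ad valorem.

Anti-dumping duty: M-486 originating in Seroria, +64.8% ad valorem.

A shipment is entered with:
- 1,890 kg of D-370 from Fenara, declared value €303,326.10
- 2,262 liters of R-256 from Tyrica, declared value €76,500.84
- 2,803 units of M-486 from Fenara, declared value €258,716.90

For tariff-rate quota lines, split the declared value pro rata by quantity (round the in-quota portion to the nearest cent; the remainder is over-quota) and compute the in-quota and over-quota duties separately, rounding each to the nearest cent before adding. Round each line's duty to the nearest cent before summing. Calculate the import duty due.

€382.50

Line 1 (D-370, Fenara, 1,890 kg, €303,326.10):
Base rate for D-370 is 35%.
Origin Fenara qualifies under the Oros–Fenara agreement and D-370 is covered: preferential rate Free applies instead.
The additional-duty order on D-370 targets Seroria, not Fenara; it does not apply.
Duty = €303,326.10 × 0% = €0.00.
Line 2 (R-256, Tyrica, 2,262 liters, €76,500.84):
Code R-256 is under a tariff-rate quota (threshold 3,182 liters). Quantity 2,262 liters is within the quota, so the in-quota rate 0.5% applies to the full value.
Duty = €76,500.84 × 0.5% = €382.50.
Line 3 (M-486, Fenara, 2,803 units, €258,716.90):
Base rate for M-486 is €4.19/unit.
Origin Fenara qualifies under the Oros–Fenara agreement and M-486 is covered: preferential rate Free applies instead.
The additional-duty order on M-486 targets Seroria, not Fenara; it does not apply.
Duty = €258,716.90 × 0% = €0.00.
Total = €0.00 + €382.50 + €0.00 = €382.50.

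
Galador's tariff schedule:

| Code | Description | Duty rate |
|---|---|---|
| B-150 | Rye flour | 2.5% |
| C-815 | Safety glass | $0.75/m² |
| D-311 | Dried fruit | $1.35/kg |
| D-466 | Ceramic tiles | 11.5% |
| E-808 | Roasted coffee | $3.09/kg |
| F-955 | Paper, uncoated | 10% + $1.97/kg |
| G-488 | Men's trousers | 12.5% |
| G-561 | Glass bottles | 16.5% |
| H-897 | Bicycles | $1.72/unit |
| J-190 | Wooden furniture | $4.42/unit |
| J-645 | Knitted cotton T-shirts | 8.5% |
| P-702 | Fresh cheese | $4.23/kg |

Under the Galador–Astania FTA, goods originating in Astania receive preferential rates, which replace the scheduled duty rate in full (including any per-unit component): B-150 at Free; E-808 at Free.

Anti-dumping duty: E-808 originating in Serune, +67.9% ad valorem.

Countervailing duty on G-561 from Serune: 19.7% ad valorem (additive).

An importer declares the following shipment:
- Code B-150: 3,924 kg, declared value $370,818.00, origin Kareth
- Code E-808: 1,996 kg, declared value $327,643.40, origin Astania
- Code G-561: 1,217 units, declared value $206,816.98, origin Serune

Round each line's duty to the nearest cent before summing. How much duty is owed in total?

$84,138.20

Line 1 (B-150, Kareth, 3,924 kg, $370,818.00):
Base rate for B-150 is 2.5%.
B-150 has an FTA preferential rate, but origin Kareth is not Astania; base rate stands.
Duty = $370,818.00 × 2.5% = $9,270.45.
Line 2 (E-808, Astania, 1,996 kg, $327,643.40):
Base rate for E-808 is $3.09/kg.
Origin Astania qualifies under the Galador–Astania agreement and E-808 is covered: preferential rate Free applies instead.
The additional-duty order on E-808 targets Serune, not Astania; it does not apply.
Duty = $327,643.40 × 0% = $0.00.
Line 3 (G-561, Serune, 1,217 units, $206,816.98):
Base rate for G-561 is 16.5%.
Additional duty on G-561 from Serune: +19.7%. Applied ad valorem rate: 16.5% + 19.7% = 36.2%.
Duty = $206,816.98 × 36.2% = $74,867.75.
Total = $9,270.45 + $0.00 + $74,867.75 = $84,138.20.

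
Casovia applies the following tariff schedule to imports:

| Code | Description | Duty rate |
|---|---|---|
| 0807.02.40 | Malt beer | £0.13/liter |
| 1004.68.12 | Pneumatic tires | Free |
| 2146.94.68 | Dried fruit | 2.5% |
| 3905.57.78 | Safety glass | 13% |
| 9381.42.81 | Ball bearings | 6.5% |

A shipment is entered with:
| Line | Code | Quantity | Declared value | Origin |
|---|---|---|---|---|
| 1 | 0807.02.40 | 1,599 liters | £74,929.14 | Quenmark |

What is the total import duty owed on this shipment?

£207.87

Line 1 (0807.02.40, Quenmark, 1,599 liters, £74,929.14):
Base rate for 0807.02.40 is £0.13/liter.
Duty = 1,599 × £0.13 = £207.87.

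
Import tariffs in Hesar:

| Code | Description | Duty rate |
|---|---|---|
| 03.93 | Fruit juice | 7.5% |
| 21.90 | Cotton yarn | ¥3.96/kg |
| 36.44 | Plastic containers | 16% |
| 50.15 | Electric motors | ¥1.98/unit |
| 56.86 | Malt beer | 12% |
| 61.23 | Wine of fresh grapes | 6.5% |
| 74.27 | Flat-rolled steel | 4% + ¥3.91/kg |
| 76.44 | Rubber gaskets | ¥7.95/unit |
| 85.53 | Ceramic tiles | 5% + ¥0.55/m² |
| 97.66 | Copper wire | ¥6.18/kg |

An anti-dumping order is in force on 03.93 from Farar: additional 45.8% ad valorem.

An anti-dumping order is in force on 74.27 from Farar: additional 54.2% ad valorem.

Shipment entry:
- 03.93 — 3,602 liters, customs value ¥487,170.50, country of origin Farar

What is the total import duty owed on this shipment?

Line 1 (03.93, Farar, 3,602 liters, ¥487,170.50):
Base rate for 03.93 is 7.5%.
Additional duty on 03.93 from Farar: +45.8%. Applied ad valorem rate: 7.5% + 45.8% = 53.3%.
Duty = ¥487,170.50 × 53.3% = ¥259,661.88.

¥259,661.88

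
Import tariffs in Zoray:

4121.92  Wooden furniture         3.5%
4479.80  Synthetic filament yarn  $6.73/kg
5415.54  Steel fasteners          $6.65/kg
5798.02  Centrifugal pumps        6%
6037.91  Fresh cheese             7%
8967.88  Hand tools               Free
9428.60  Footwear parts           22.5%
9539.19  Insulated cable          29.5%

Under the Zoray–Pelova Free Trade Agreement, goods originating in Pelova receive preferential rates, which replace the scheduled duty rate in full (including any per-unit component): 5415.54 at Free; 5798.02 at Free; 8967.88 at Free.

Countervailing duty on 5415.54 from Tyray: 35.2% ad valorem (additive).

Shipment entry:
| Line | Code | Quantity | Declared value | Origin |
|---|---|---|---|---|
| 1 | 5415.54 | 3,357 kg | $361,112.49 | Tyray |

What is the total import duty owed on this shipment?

Line 1 (5415.54, Tyray, 3,357 kg, $361,112.49):
Base rate for 5415.54 is $6.65/kg.
5415.54 has an FTA preferential rate, but origin Tyray is not Pelova; base rate stands.
Additional duty on 5415.54 from Tyray: +35.2% ad valorem. Applied ad valorem rate = 35.2%.
Duty = $361,112.49 × 35.2% + 3,357 × $6.65 = $149,435.65.

$149,435.65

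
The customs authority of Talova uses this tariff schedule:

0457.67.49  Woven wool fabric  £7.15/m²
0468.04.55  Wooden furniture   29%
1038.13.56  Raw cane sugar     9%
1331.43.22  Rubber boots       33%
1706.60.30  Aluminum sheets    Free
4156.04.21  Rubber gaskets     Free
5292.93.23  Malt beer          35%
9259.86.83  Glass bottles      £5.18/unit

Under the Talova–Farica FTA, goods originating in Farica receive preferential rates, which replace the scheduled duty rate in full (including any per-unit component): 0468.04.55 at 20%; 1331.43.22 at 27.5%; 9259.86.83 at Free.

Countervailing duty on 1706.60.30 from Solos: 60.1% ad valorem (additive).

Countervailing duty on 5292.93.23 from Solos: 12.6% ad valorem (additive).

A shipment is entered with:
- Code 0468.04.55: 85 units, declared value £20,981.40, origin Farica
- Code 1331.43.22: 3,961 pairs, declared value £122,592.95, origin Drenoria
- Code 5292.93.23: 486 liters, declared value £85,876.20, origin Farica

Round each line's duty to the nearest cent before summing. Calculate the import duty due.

Line 1 (0468.04.55, Farica, 85 units, £20,981.40):
Base rate for 0468.04.55 is 29%.
Origin Farica qualifies under the Talova–Farica agreement and 0468.04.55 is covered: preferential rate 20% applies instead.
Duty = £20,981.40 × 20% = £4,196.28.
Line 2 (1331.43.22, Drenoria, 3,961 pairs, £122,592.95):
Base rate for 1331.43.22 is 33%.
1331.43.22 has an FTA preferential rate, but origin Drenoria is not Farica; base rate stands.
Duty = £122,592.95 × 33% = £40,455.67.
Line 3 (5292.93.23, Farica, 486 liters, £85,876.20):
Base rate for 5292.93.23 is 35%.
Origin Farica is the FTA partner but 5292.93.23 is not on the preference list; base rate stands.
The additional-duty order on 5292.93.23 targets Solos, not Farica; it does not apply.
Duty = £85,876.20 × 35% = £30,056.67.
Total = £4,196.28 + £40,455.67 + £30,056.67 = £74,708.62.

£74,708.62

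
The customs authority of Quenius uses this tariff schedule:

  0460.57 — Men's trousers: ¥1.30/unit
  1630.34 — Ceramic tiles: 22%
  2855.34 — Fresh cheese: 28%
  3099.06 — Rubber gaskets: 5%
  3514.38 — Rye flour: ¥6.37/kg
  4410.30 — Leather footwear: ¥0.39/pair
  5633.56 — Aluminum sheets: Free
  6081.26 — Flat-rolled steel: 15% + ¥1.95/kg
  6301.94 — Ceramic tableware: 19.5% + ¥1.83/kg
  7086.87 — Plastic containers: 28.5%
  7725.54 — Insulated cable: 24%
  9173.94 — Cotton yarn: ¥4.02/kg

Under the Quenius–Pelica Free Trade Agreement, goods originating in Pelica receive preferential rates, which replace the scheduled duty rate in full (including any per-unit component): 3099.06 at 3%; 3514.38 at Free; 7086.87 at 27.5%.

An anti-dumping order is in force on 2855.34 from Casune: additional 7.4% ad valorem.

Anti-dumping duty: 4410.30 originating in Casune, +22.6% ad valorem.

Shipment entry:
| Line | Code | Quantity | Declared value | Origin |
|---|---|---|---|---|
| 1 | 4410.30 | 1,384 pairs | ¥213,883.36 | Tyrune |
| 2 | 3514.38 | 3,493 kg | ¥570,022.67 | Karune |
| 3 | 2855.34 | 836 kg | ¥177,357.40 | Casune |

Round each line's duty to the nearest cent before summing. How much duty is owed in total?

Line 1 (4410.30, Tyrune, 1,384 pairs, ¥213,883.36):
Base rate for 4410.30 is ¥0.39/pair.
The additional-duty order on 4410.30 targets Casune, not Tyrune; it does not apply.
Duty = 1,384 × ¥0.39 = ¥539.76.
Line 2 (3514.38, Karune, 3,493 kg, ¥570,022.67):
Base rate for 3514.38 is ¥6.37/kg.
3514.38 has an FTA preferential rate, but origin Karune is not Pelica; base rate stands.
Duty = 3,493 × ¥6.37 = ¥22,250.41.
Line 3 (2855.34, Casune, 836 kg, ¥177,357.40):
Base rate for 2855.34 is 28%.
Additional duty on 2855.34 from Casune: +7.4%. Applied ad valorem rate: 28% + 7.4% = 35.4%.
Duty = ¥177,357.40 × 35.4% = ¥62,784.52.
Total = ¥539.76 + ¥22,250.41 + ¥62,784.52 = ¥85,574.69.

¥85,574.69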